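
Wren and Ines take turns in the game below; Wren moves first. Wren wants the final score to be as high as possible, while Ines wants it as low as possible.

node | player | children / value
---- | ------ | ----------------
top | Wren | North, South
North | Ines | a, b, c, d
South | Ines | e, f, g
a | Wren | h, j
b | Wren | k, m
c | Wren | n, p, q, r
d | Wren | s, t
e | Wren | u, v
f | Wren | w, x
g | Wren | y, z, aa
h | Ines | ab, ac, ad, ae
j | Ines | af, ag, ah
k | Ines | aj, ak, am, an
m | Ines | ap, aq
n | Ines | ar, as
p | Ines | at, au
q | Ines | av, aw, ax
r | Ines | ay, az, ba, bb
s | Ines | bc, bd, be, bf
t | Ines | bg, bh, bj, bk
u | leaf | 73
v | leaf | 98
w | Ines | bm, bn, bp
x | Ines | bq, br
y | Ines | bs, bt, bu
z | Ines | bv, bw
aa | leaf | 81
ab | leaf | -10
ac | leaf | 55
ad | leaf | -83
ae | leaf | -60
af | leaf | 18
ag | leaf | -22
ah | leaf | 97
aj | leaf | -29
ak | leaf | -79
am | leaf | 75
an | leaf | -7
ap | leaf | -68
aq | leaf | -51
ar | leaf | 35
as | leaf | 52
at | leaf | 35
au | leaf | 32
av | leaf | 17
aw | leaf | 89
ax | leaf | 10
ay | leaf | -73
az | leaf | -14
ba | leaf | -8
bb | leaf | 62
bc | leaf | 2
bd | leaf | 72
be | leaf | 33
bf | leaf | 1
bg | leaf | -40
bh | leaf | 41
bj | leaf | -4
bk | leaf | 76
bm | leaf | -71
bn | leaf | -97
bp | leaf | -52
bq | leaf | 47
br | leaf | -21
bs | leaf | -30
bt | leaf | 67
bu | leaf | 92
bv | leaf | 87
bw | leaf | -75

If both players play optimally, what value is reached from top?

h (Ines): min(-10, 55, -83, -60) = -83
j (Ines): min(18, -22, 97) = -22
a (Wren): max(-83, -22) = -22
k (Ines): min(-29, -79, 75, -7) = -79
m (Ines): min(-68, -51) = -68
b (Wren): max(-79, -68) = -68
n (Ines): min(35, 52) = 35
p (Ines): min(35, 32) = 32
q (Ines): min(17, 89, 10) = 10
r (Ines): min(-73, -14, -8, 62) = -73
c (Wren): max(35, 32, 10, -73) = 35
s (Ines): min(2, 72, 33, 1) = 1
t (Ines): min(-40, 41, -4, 76) = -40
d (Wren): max(1, -40) = 1
North (Ines): min(-22, -68, 35, 1) = -68
e (Wren): max(73, 98) = 98
w (Ines): min(-71, -97, -52) = -97
x (Ines): min(47, -21) = -21
f (Wren): max(-97, -21) = -21
y (Ines): min(-30, 67, 92) = -30
z (Ines): min(87, -75) = -75
g (Wren): max(-30, -75, 81) = 81
South (Ines): min(98, -21, 81) = -21
top (Wren): max(-68, -21) = -21

-21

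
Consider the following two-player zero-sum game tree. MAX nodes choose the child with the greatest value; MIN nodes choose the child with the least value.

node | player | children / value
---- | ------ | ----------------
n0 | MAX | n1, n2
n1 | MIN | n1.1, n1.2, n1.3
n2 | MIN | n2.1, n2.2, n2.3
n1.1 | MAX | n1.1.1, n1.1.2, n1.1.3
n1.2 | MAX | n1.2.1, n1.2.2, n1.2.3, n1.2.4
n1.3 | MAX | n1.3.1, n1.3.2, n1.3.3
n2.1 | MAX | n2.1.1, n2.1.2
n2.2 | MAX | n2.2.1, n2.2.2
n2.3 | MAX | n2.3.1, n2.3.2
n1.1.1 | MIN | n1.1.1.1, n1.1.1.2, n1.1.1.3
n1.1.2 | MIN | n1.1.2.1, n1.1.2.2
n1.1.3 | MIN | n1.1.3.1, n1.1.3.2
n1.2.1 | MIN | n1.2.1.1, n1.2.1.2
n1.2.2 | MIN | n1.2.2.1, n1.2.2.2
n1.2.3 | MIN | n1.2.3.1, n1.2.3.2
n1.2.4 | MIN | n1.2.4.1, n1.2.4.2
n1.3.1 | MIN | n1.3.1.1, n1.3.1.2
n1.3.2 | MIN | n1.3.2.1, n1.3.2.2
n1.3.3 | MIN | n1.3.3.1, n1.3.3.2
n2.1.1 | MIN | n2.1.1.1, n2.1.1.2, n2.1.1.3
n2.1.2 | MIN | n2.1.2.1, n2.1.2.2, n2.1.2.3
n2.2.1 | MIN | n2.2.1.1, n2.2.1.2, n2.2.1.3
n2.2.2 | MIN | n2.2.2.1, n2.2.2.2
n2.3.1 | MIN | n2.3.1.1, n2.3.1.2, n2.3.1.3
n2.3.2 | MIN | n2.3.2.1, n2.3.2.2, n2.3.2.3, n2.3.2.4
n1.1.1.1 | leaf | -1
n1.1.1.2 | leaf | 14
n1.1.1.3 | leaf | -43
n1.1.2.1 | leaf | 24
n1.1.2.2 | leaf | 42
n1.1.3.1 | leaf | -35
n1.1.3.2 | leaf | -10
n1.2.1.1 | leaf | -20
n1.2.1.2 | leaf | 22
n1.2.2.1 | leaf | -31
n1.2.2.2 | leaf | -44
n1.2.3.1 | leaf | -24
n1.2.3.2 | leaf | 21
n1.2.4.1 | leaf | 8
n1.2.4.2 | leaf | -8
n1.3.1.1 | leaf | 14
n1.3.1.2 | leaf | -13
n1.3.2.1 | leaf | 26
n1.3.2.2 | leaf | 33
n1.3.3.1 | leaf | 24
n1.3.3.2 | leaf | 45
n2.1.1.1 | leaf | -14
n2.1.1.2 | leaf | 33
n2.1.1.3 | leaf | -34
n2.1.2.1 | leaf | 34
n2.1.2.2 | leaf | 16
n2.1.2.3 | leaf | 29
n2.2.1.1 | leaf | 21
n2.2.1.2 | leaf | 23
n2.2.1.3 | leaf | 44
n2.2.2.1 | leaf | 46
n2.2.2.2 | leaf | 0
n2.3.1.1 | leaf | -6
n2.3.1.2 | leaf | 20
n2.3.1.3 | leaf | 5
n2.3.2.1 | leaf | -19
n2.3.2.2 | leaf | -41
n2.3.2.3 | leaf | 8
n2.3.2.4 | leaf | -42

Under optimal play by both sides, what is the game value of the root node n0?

n1.1.1 (MIN): min(-1, 14, -43) = -43
n1.1.2 (MIN): min(24, 42) = 24
n1.1.3 (MIN): min(-35, -10) = -35
n1.1 (MAX): max(-43, 24, -35) = 24
n1.2.1 (MIN): min(-20, 22) = -20
n1.2.2 (MIN): min(-31, -44) = -44
n1.2.3 (MIN): min(-24, 21) = -24
n1.2.4 (MIN): min(8, -8) = -8
n1.2 (MAX): max(-20, -44, -24, -8) = -8
n1.3.1 (MIN): min(14, -13) = -13
n1.3.2 (MIN): min(26, 33) = 26
n1.3.3 (MIN): min(24, 45) = 24
n1.3 (MAX): max(-13, 26, 24) = 26
n1 (MIN): min(24, -8, 26) = -8
n2.1.1 (MIN): min(-14, 33, -34) = -34
n2.1.2 (MIN): min(34, 16, 29) = 16
n2.1 (MAX): max(-34, 16) = 16
n2.2.1 (MIN): min(21, 23, 44) = 21
n2.2.2 (MIN): min(46, 0) = 0
n2.2 (MAX): max(21, 0) = 21
n2.3.1 (MIN): min(-6, 20, 5) = -6
n2.3.2 (MIN): min(-19, -41, 8, -42) = -42
n2.3 (MAX): max(-6, -42) = -6
n2 (MIN): min(16, 21, -6) = -6
n0 (MAX): max(-8, -6) = -6

-6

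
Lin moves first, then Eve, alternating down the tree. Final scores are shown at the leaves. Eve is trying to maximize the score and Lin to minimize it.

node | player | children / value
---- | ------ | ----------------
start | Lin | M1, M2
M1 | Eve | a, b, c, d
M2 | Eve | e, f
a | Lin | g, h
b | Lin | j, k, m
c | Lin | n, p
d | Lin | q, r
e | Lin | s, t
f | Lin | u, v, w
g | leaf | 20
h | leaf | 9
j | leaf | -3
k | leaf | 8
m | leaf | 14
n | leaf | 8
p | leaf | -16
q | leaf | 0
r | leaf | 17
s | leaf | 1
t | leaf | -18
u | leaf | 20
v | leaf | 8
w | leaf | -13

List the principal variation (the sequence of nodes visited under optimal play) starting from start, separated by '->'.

a (Lin): min(20, 9) = 9
b (Lin): min(-3, 8, 14) = -3
c (Lin): min(8, -16) = -16
d (Lin): min(0, 17) = 0
M1 (Eve): max(9, -3, -16, 0) = 9
e (Lin): min(1, -18) = -18
f (Lin): min(20, 8, -13) = -13
M2 (Eve): max(-18, -13) = -13
start (Lin): min(9, -13) = -13
At start, Lin picks M2 (lowest: -13).
At M2, Eve picks f (highest: -13).
At f, Lin picks w (lowest: -13).
Terminal value -13.

start -> M2 -> f -> w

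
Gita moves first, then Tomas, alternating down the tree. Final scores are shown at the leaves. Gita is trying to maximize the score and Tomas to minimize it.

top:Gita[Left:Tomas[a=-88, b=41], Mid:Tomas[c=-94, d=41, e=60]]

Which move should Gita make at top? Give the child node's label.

Left

Left (Tomas): min(-88, 41) = -88
Mid (Tomas): min(-94, 41, 60) = -94
top (Gita): max(-88, -94) = -88
Gita at top wants the highest of {Left=-88, Mid=-94}, so chooses Left.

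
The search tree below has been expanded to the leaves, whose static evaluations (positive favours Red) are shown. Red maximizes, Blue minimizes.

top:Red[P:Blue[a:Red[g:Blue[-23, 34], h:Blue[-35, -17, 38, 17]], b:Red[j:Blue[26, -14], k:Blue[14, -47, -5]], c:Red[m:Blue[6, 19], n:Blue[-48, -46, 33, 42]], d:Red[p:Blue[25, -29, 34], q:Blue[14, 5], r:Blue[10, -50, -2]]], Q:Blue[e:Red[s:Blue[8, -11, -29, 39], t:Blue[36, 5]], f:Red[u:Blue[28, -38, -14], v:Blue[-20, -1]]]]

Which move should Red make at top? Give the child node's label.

g (Blue): min(-23, 34) = -23
h (Blue): min(-35, -17, 38, 17) = -35
a (Red): max(-23, -35) = -23
j (Blue): min(26, -14) = -14
k (Blue): min(14, -47, -5) = -47
b (Red): max(-14, -47) = -14
m (Blue): min(6, 19) = 6
n (Blue): min(-48, -46, 33, 42) = -48
c (Red): max(6, -48) = 6
p (Blue): min(25, -29, 34) = -29
q (Blue): min(14, 5) = 5
r (Blue): min(10, -50, -2) = -50
d (Red): max(-29, 5, -50) = 5
P (Blue): min(-23, -14, 6, 5) = -23
s (Blue): min(8, -11, -29, 39) = -29
t (Blue): min(36, 5) = 5
e (Red): max(-29, 5) = 5
u (Blue): min(28, -38, -14) = -38
v (Blue): min(-20, -1) = -20
f (Red): max(-38, -20) = -20
Q (Blue): min(5, -20) = -20
top (Red): max(-23, -20) = -20
Red at top wants the highest of {P=-23, Q=-20}, so chooses Q.

Q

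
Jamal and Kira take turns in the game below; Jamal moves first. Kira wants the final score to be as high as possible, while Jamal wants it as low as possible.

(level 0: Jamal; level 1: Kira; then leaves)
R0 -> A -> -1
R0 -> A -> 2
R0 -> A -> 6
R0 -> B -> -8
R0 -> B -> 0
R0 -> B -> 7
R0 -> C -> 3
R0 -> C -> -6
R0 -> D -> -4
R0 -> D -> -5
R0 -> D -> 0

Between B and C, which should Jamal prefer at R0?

C

B (Kira): max(-8, 0, 7) = 7
C (Kira): max(3, -6) = 3
Jamal prefers the lower value; B=7, C=3. C is better since 3 < 7.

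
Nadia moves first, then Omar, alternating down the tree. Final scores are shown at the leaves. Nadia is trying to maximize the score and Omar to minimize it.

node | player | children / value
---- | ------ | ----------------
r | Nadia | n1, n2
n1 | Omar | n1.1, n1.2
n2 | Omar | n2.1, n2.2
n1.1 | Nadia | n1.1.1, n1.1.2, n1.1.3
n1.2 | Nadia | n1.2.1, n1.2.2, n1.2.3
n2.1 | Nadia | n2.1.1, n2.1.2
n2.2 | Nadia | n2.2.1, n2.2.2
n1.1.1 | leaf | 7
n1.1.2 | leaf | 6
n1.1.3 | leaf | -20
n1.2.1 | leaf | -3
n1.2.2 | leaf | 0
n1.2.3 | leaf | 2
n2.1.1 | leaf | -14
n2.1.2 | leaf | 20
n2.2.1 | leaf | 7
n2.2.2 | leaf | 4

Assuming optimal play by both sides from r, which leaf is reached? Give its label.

n1.1 (Nadia): max(7, 6, -20) = 7
n1.2 (Nadia): max(-3, 0, 2) = 2
n1 (Omar): min(7, 2) = 2
n2.1 (Nadia): max(-14, 20) = 20
n2.2 (Nadia): max(7, 4) = 7
n2 (Omar): min(20, 7) = 7
r (Nadia): max(2, 7) = 7
At r, Nadia picks n2 (highest: 7).
At n2, Omar picks n2.2 (lowest: 7).
At n2.2, Nadia picks n2.2.1 (highest: 7).
Terminal value 7.

n2.2.1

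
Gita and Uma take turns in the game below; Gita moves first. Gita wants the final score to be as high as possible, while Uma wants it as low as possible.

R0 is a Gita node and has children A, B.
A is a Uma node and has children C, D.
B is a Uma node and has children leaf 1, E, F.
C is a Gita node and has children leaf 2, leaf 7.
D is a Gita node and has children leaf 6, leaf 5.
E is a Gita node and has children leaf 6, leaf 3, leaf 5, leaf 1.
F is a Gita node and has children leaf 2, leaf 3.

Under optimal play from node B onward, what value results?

1

E (Gita): max(6, 3, 5, 1) = 6
F (Gita): max(2, 3) = 3
B (Uma): min(1, 6, 3) = 1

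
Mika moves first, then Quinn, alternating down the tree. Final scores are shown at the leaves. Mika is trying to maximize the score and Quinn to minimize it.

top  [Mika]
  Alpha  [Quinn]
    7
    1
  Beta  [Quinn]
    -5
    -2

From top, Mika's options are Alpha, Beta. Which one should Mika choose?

Alpha (Quinn): min(7, 1) = 1
Beta (Quinn): min(-5, -2) = -5
top (Mika): max(1, -5) = 1
Mika at top wants the highest of {Alpha=1, Beta=-5}, so chooses Alpha.

Alpha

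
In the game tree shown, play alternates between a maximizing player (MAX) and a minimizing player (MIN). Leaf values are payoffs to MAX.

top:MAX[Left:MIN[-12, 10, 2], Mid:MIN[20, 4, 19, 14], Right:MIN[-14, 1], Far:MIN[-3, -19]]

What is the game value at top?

Left (MIN): min(-12, 10, 2) = -12
Mid (MIN): min(20, 4, 19, 14) = 4
Right (MIN): min(-14, 1) = -14
Far (MIN): min(-3, -19) = -19
top (MAX): max(-12, 4, -14, -19) = 4

4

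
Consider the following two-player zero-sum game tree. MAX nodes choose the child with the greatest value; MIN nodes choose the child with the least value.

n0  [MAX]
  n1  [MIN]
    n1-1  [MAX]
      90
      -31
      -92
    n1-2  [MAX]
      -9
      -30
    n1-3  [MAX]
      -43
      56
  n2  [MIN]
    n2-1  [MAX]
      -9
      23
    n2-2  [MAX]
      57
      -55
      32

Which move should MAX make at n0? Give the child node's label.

n2

n1-1 (MAX): max(90, -31, -92) = 90
n1-2 (MAX): max(-9, -30) = -9
n1-3 (MAX): max(-43, 56) = 56
n1 (MIN): min(90, -9, 56) = -9
n2-1 (MAX): max(-9, 23) = 23
n2-2 (MAX): max(57, -55, 32) = 57
n2 (MIN): min(23, 57) = 23
n0 (MAX): max(-9, 23) = 23
MAX at n0 wants the highest of {n1=-9, n2=23}, so chooses n2.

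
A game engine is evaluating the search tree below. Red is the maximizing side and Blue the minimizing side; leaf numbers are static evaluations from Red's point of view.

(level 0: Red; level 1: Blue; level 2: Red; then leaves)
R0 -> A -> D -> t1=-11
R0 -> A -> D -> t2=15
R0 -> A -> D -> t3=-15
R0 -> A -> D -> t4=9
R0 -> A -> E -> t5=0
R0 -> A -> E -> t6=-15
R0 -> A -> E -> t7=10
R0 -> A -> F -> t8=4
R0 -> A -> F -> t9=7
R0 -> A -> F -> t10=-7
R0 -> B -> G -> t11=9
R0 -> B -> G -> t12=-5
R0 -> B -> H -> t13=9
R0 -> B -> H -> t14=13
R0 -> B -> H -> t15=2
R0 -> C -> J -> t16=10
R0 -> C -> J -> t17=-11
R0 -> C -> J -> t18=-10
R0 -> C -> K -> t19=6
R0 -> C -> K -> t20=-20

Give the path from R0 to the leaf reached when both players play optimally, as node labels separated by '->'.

R0 -> B -> G -> t11

D (Red): max(-11, 15, -15, 9) = 15
E (Red): max(0, -15, 10) = 10
F (Red): max(4, 7, -7) = 7
A (Blue): min(15, 10, 7) = 7
G (Red): max(9, -5) = 9
H (Red): max(9, 13, 2) = 13
B (Blue): min(9, 13) = 9
J (Red): max(10, -11, -10) = 10
K (Red): max(6, -20) = 6
C (Blue): min(10, 6) = 6
R0 (Red): max(7, 9, 6) = 9
At R0, Red picks B (highest: 9).
At B, Blue picks G (lowest: 9).
At G, Red picks t11 (highest: 9).
Terminal value 9.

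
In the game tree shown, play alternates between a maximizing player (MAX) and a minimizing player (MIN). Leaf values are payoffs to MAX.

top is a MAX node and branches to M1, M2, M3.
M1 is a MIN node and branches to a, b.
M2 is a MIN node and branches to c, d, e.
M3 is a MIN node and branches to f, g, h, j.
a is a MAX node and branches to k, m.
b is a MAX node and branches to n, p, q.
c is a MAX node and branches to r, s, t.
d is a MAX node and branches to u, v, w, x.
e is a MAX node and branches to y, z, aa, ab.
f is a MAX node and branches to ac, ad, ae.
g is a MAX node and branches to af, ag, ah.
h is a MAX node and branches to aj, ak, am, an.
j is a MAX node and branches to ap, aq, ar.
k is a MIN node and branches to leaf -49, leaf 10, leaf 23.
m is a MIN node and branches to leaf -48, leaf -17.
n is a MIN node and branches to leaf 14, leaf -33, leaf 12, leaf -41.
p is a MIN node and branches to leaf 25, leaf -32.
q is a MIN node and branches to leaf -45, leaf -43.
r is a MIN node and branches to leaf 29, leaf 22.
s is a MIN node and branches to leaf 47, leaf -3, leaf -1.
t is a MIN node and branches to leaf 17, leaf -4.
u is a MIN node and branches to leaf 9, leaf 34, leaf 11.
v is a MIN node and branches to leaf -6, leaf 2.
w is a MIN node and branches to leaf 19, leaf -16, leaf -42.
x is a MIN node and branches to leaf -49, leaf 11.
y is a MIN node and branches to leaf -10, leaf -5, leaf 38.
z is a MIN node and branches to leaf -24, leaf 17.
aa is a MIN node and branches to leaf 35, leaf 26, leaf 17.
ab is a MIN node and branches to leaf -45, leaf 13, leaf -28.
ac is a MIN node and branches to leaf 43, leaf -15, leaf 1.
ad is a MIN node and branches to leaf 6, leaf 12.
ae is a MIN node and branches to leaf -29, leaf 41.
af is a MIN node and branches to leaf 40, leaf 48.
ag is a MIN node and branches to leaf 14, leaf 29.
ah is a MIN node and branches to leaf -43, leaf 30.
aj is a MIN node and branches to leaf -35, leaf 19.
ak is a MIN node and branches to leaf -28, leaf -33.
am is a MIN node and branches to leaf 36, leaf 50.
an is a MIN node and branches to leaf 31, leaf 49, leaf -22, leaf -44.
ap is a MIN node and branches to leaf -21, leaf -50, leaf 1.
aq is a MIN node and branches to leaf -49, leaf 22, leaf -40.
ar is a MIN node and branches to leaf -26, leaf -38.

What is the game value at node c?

r (MIN): min(29, 22) = 22
s (MIN): min(47, -3, -1) = -3
t (MIN): min(17, -4) = -4
c (MAX): max(22, -3, -4) = 22

22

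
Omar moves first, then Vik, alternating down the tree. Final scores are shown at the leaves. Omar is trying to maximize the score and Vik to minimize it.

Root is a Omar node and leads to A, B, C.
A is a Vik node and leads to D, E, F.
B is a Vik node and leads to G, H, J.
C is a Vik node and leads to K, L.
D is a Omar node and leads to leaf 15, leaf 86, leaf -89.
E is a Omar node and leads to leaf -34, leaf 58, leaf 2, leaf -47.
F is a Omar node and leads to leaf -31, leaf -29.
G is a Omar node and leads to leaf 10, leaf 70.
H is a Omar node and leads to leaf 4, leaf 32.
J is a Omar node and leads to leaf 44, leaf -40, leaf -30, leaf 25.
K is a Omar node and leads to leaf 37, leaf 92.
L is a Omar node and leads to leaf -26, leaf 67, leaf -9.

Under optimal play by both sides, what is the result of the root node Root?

D (Omar): max(15, 86, -89) = 86
E (Omar): max(-34, 58, 2, -47) = 58
F (Omar): max(-31, -29) = -29
A (Vik): min(86, 58, -29) = -29
G (Omar): max(10, 70) = 70
H (Omar): max(4, 32) = 32
J (Omar): max(44, -40, -30, 25) = 44
B (Vik): min(70, 32, 44) = 32
K (Omar): max(37, 92) = 92
L (Omar): max(-26, 67, -9) = 67
C (Vik): min(92, 67) = 67
Root (Omar): max(-29, 32, 67) = 67

67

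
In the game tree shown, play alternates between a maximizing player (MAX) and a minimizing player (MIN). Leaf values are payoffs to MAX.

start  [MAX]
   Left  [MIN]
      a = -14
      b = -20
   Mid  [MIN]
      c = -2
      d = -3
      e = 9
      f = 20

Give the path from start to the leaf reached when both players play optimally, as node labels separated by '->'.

start -> Mid -> d

Left (MIN): min(-14, -20) = -20
Mid (MIN): min(-2, -3, 9, 20) = -3
start (MAX): max(-20, -3) = -3
At start, MAX picks Mid (highest: -3).
At Mid, MIN picks d (lowest: -3).
Terminal value -3.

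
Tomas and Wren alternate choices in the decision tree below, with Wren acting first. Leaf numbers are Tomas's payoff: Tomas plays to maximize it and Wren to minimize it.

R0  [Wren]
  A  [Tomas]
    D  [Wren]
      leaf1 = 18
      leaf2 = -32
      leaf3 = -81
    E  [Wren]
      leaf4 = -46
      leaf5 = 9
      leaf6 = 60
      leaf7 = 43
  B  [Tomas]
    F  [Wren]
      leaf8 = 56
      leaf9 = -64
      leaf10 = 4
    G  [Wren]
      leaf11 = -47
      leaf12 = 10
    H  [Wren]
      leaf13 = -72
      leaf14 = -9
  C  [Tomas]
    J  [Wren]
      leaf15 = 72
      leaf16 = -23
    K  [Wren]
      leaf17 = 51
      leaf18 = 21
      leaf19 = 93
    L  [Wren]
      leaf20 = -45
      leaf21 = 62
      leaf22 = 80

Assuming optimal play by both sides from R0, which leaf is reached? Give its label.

leaf11

D (Wren): min(18, -32, -81) = -81
E (Wren): min(-46, 9, 60, 43) = -46
A (Tomas): max(-81, -46) = -46
F (Wren): min(56, -64, 4) = -64
G (Wren): min(-47, 10) = -47
H (Wren): min(-72, -9) = -72
B (Tomas): max(-64, -47, -72) = -47
J (Wren): min(72, -23) = -23
K (Wren): min(51, 21, 93) = 21
L (Wren): min(-45, 62, 80) = -45
C (Tomas): max(-23, 21, -45) = 21
R0 (Wren): min(-46, -47, 21) = -47
At R0, Wren picks B (lowest: -47).
At B, Tomas picks G (highest: -47).
At G, Wren picks leaf11 (lowest: -47).
Terminal value -47.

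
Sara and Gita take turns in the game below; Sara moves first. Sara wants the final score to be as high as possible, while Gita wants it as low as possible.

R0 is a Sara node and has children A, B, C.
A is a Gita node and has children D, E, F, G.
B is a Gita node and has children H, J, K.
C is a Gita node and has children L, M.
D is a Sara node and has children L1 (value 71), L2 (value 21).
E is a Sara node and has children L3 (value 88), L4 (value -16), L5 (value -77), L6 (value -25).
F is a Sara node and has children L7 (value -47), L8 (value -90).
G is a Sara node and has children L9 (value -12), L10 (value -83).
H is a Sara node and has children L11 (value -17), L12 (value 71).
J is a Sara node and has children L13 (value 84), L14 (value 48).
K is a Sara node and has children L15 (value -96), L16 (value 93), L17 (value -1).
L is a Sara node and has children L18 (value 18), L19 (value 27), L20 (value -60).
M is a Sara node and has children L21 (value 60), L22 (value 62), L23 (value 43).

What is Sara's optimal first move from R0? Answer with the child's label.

D (Sara): max(71, 21) = 71
E (Sara): max(88, -16, -77, -25) = 88
F (Sara): max(-47, -90) = -47
G (Sara): max(-12, -83) = -12
A (Gita): min(71, 88, -47, -12) = -47
H (Sara): max(-17, 71) = 71
J (Sara): max(84, 48) = 84
K (Sara): max(-96, 93, -1) = 93
B (Gita): min(71, 84, 93) = 71
L (Sara): max(18, 27, -60) = 27
M (Sara): max(60, 62, 43) = 62
C (Gita): min(27, 62) = 27
R0 (Sara): max(-47, 71, 27) = 71
Sara at R0 wants the highest of {A=-47, B=71, C=27}, so chooses B.

B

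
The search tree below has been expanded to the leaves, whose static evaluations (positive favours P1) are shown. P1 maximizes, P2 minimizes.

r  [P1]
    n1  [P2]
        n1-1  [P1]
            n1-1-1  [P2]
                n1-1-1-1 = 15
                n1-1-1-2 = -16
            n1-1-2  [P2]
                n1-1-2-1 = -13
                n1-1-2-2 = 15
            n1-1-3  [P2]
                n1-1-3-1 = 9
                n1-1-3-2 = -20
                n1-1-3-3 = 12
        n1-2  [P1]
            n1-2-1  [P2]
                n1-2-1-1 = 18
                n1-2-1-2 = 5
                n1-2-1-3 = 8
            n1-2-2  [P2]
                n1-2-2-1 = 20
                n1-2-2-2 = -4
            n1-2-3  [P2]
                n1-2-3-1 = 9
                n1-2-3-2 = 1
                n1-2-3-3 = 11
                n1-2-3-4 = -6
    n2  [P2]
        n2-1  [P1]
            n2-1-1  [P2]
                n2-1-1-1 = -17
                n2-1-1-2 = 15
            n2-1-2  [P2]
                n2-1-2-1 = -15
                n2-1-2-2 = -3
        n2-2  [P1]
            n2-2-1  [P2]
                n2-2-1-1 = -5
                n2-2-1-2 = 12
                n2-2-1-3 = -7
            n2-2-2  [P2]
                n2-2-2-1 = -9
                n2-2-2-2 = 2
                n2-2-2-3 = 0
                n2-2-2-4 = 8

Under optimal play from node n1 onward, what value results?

-13

n1-1-1 (P2): min(15, -16) = -16
n1-1-2 (P2): min(-13, 15) = -13
n1-1-3 (P2): min(9, -20, 12) = -20
n1-1 (P1): max(-16, -13, -20) = -13
n1-2-1 (P2): min(18, 5, 8) = 5
n1-2-2 (P2): min(20, -4) = -4
n1-2-3 (P2): min(9, 1, 11, -6) = -6
n1-2 (P1): max(5, -4, -6) = 5
n1 (P2): min(-13, 5) = -13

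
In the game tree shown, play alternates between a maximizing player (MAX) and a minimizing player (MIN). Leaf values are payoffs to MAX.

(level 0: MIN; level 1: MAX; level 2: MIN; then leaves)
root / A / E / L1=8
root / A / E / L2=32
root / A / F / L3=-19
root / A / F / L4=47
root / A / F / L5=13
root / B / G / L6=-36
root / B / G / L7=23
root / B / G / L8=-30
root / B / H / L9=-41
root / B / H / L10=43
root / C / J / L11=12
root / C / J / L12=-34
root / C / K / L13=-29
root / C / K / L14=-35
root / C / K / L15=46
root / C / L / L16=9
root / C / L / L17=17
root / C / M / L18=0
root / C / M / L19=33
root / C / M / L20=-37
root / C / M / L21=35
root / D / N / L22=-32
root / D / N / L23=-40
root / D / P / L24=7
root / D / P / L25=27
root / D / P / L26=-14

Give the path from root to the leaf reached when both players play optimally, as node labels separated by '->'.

E (MIN): min(8, 32) = 8
F (MIN): min(-19, 47, 13) = -19
A (MAX): max(8, -19) = 8
G (MIN): min(-36, 23, -30) = -36
H (MIN): min(-41, 43) = -41
B (MAX): max(-36, -41) = -36
J (MIN): min(12, -34) = -34
K (MIN): min(-29, -35, 46) = -35
L (MIN): min(9, 17) = 9
M (MIN): min(0, 33, -37, 35) = -37
C (MAX): max(-34, -35, 9, -37) = 9
N (MIN): min(-32, -40) = -40
P (MIN): min(7, 27, -14) = -14
D (MAX): max(-40, -14) = -14
root (MIN): min(8, -36, 9, -14) = -36
At root, MIN picks B (lowest: -36).
At B, MAX picks G (highest: -36).
At G, MIN picks L6 (lowest: -36).
Terminal value -36.

root -> B -> G -> L6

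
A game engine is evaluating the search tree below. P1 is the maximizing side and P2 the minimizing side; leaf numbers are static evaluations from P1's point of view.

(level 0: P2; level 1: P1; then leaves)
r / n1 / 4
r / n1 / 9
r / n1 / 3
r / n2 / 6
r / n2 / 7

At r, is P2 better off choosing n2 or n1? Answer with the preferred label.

n2

n2 (P1): max(6, 7) = 7
n1 (P1): max(4, 9, 3) = 9
P2 prefers the lower value; n2=7, n1=9. n2 is better since 7 < 9.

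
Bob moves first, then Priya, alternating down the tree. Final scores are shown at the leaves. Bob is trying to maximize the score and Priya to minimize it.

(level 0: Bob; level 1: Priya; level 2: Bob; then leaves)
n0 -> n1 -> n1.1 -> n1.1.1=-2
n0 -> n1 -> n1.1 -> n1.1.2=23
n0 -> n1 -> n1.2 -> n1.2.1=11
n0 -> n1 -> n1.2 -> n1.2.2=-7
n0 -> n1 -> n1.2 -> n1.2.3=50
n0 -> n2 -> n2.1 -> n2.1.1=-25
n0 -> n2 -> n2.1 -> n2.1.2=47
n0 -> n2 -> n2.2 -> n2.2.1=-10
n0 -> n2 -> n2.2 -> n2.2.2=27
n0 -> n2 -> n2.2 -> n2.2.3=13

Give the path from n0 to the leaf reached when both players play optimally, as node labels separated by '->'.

n0 -> n2 -> n2.2 -> n2.2.2

n1.1 (Bob): max(-2, 23) = 23
n1.2 (Bob): max(11, -7, 50) = 50
n1 (Priya): min(23, 50) = 23
n2.1 (Bob): max(-25, 47) = 47
n2.2 (Bob): max(-10, 27, 13) = 27
n2 (Priya): min(47, 27) = 27
n0 (Bob): max(23, 27) = 27
At n0, Bob picks n2 (highest: 27).
At n2, Priya picks n2.2 (lowest: 27).
At n2.2, Bob picks n2.2.2 (highest: 27).
Terminal value 27.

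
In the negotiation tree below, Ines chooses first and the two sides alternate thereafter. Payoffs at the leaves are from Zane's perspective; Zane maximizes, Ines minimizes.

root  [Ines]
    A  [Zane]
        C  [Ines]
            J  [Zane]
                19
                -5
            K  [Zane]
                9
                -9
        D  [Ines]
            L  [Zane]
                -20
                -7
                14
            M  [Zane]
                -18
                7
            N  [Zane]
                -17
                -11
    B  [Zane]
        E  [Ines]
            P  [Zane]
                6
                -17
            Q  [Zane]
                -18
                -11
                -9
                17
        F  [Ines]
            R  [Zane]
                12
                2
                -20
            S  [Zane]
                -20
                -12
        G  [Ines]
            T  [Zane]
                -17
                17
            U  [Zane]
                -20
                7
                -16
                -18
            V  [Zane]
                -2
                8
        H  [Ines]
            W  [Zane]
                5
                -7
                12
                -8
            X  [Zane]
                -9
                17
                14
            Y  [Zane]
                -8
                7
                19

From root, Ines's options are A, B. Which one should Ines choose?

A

J (Zane): max(19, -5) = 19
K (Zane): max(9, -9) = 9
C (Ines): min(19, 9) = 9
L (Zane): max(-20, -7, 14) = 14
M (Zane): max(-18, 7) = 7
N (Zane): max(-17, -11) = -11
D (Ines): min(14, 7, -11) = -11
A (Zane): max(9, -11) = 9
P (Zane): max(6, -17) = 6
Q (Zane): max(-18, -11, -9, 17) = 17
E (Ines): min(6, 17) = 6
R (Zane): max(12, 2, -20) = 12
S (Zane): max(-20, -12) = -12
F (Ines): min(12, -12) = -12
T (Zane): max(-17, 17) = 17
U (Zane): max(-20, 7, -16, -18) = 7
V (Zane): max(-2, 8) = 8
G (Ines): min(17, 7, 8) = 7
W (Zane): max(5, -7, 12, -8) = 12
X (Zane): max(-9, 17, 14) = 17
Y (Zane): max(-8, 7, 19) = 19
H (Ines): min(12, 17, 19) = 12
B (Zane): max(6, -12, 7, 12) = 12
root (Ines): min(9, 12) = 9
Ines at root wants the lowest of {A=9, B=12}, so chooses A.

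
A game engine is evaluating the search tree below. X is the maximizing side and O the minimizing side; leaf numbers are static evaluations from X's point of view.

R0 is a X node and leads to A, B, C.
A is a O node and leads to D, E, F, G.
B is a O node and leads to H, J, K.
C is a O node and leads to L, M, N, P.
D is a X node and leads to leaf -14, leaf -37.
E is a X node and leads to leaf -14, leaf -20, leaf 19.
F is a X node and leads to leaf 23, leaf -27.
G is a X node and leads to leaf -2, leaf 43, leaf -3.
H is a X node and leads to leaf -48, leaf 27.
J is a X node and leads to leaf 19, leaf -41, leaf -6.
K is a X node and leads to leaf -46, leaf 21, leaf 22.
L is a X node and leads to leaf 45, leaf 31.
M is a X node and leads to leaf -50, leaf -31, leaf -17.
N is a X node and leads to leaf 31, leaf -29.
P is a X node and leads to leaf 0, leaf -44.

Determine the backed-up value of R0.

19

D (X): max(-14, -37) = -14
E (X): max(-14, -20, 19) = 19
F (X): max(23, -27) = 23
G (X): max(-2, 43, -3) = 43
A (O): min(-14, 19, 23, 43) = -14
H (X): max(-48, 27) = 27
J (X): max(19, -41, -6) = 19
K (X): max(-46, 21, 22) = 22
B (O): min(27, 19, 22) = 19
L (X): max(45, 31) = 45
M (X): max(-50, -31, -17) = -17
N (X): max(31, -29) = 31
P (X): max(0, -44) = 0
C (O): min(45, -17, 31, 0) = -17
R0 (X): max(-14, 19, -17) = 19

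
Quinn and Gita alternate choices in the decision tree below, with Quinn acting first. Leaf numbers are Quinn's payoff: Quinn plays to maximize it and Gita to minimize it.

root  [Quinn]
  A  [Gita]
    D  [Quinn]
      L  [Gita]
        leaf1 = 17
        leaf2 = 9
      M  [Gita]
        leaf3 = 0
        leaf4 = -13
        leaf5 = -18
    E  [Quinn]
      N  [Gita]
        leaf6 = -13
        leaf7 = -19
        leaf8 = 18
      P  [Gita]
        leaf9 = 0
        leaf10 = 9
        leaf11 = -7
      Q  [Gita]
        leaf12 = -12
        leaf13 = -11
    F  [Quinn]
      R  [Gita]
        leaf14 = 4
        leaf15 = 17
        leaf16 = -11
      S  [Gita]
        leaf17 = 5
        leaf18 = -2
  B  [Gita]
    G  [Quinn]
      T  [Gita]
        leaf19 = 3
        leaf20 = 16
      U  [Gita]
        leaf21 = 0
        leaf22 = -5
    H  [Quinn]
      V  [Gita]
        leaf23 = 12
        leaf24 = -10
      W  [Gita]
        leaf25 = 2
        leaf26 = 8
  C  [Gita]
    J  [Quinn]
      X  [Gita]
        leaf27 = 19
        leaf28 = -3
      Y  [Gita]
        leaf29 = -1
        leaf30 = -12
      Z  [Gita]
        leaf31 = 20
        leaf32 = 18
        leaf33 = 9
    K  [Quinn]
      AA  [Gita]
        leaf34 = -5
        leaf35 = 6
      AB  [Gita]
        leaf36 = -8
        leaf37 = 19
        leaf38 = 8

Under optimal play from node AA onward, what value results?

-5

AA (Gita): min(-5, 6) = -5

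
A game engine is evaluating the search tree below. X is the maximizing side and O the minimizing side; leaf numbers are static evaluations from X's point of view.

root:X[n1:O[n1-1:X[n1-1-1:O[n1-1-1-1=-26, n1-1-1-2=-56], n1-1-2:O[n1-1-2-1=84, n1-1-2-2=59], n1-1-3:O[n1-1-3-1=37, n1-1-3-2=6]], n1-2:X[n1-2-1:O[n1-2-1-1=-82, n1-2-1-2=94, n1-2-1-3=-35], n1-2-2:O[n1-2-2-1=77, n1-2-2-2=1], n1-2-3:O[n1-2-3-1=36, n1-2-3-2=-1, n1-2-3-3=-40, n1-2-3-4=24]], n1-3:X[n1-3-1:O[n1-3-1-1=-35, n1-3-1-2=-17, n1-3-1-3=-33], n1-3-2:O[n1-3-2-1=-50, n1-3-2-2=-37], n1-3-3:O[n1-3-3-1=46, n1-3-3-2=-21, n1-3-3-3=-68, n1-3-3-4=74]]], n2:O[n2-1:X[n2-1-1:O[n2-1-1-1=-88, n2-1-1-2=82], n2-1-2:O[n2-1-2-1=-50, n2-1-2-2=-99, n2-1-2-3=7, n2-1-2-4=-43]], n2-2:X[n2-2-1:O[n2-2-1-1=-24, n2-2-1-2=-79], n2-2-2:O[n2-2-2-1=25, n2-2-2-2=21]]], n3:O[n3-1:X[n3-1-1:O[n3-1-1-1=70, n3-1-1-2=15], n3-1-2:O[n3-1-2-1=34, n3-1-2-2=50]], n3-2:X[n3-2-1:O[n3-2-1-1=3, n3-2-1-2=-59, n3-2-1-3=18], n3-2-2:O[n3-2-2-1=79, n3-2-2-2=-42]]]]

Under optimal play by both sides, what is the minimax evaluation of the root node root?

n1-1-1 (O): min(-26, -56) = -56
n1-1-2 (O): min(84, 59) = 59
n1-1-3 (O): min(37, 6) = 6
n1-1 (X): max(-56, 59, 6) = 59
n1-2-1 (O): min(-82, 94, -35) = -82
n1-2-2 (O): min(77, 1) = 1
n1-2-3 (O): min(36, -1, -40, 24) = -40
n1-2 (X): max(-82, 1, -40) = 1
n1-3-1 (O): min(-35, -17, -33) = -35
n1-3-2 (O): min(-50, -37) = -50
n1-3-3 (O): min(46, -21, -68, 74) = -68
n1-3 (X): max(-35, -50, -68) = -35
n1 (O): min(59, 1, -35) = -35
n2-1-1 (O): min(-88, 82) = -88
n2-1-2 (O): min(-50, -99, 7, -43) = -99
n2-1 (X): max(-88, -99) = -88
n2-2-1 (O): min(-24, -79) = -79
n2-2-2 (O): min(25, 21) = 21
n2-2 (X): max(-79, 21) = 21
n2 (O): min(-88, 21) = -88
n3-1-1 (O): min(70, 15) = 15
n3-1-2 (O): min(34, 50) = 34
n3-1 (X): max(15, 34) = 34
n3-2-1 (O): min(3, -59, 18) = -59
n3-2-2 (O): min(79, -42) = -42
n3-2 (X): max(-59, -42) = -42
n3 (O): min(34, -42) = -42
root (X): max(-35, -88, -42) = -35

-35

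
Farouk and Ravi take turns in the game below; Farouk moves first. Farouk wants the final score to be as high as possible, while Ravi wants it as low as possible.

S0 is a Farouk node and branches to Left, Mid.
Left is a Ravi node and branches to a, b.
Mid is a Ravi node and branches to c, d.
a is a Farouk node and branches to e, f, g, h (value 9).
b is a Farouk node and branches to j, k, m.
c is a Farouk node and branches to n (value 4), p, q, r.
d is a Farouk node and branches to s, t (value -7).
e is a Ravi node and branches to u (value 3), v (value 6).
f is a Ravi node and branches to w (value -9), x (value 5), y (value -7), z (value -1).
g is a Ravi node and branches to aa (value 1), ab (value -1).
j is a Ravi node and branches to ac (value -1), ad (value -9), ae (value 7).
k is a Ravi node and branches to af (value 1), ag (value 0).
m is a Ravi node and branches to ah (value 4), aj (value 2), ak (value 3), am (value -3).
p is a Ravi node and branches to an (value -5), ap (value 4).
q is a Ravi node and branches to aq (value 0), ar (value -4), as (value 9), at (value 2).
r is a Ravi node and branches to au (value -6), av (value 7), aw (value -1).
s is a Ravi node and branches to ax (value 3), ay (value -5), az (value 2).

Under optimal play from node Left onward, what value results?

0

e (Ravi): min(3, 6) = 3
f (Ravi): min(-9, 5, -7, -1) = -9
g (Ravi): min(1, -1) = -1
a (Farouk): max(3, -9, -1, 9) = 9
j (Ravi): min(-1, -9, 7) = -9
k (Ravi): min(1, 0) = 0
m (Ravi): min(4, 2, 3, -3) = -3
b (Farouk): max(-9, 0, -3) = 0
Left (Ravi): min(9, 0) = 0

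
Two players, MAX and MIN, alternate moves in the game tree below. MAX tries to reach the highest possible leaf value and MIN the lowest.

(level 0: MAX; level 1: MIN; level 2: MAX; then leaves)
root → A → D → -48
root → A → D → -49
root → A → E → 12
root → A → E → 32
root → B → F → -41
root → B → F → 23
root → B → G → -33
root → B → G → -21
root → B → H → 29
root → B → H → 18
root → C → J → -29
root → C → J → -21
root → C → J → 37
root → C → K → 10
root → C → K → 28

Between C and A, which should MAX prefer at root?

J (MAX): max(-29, -21, 37) = 37
K (MAX): max(10, 28) = 28
C (MIN): min(37, 28) = 28
D (MAX): max(-48, -49) = -48
E (MAX): max(12, 32) = 32
A (MIN): min(-48, 32) = -48
MAX prefers the higher value; C=28, A=-48. C is better since 28 > -48.

C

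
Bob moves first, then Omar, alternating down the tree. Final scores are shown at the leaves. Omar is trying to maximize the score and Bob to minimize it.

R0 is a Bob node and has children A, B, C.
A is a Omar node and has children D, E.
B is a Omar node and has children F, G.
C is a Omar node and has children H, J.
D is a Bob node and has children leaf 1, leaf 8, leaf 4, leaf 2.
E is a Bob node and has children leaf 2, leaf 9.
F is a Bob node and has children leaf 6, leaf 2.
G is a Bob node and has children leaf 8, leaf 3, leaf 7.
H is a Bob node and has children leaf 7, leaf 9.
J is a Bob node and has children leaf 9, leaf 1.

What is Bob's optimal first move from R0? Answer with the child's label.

D (Bob): min(1, 8, 4, 2) = 1
E (Bob): min(2, 9) = 2
A (Omar): max(1, 2) = 2
F (Bob): min(6, 2) = 2
G (Bob): min(8, 3, 7) = 3
B (Omar): max(2, 3) = 3
H (Bob): min(7, 9) = 7
J (Bob): min(9, 1) = 1
C (Omar): max(7, 1) = 7
R0 (Bob): min(2, 3, 7) = 2
Bob at R0 wants the lowest of {A=2, B=3, C=7}, so chooses A.

A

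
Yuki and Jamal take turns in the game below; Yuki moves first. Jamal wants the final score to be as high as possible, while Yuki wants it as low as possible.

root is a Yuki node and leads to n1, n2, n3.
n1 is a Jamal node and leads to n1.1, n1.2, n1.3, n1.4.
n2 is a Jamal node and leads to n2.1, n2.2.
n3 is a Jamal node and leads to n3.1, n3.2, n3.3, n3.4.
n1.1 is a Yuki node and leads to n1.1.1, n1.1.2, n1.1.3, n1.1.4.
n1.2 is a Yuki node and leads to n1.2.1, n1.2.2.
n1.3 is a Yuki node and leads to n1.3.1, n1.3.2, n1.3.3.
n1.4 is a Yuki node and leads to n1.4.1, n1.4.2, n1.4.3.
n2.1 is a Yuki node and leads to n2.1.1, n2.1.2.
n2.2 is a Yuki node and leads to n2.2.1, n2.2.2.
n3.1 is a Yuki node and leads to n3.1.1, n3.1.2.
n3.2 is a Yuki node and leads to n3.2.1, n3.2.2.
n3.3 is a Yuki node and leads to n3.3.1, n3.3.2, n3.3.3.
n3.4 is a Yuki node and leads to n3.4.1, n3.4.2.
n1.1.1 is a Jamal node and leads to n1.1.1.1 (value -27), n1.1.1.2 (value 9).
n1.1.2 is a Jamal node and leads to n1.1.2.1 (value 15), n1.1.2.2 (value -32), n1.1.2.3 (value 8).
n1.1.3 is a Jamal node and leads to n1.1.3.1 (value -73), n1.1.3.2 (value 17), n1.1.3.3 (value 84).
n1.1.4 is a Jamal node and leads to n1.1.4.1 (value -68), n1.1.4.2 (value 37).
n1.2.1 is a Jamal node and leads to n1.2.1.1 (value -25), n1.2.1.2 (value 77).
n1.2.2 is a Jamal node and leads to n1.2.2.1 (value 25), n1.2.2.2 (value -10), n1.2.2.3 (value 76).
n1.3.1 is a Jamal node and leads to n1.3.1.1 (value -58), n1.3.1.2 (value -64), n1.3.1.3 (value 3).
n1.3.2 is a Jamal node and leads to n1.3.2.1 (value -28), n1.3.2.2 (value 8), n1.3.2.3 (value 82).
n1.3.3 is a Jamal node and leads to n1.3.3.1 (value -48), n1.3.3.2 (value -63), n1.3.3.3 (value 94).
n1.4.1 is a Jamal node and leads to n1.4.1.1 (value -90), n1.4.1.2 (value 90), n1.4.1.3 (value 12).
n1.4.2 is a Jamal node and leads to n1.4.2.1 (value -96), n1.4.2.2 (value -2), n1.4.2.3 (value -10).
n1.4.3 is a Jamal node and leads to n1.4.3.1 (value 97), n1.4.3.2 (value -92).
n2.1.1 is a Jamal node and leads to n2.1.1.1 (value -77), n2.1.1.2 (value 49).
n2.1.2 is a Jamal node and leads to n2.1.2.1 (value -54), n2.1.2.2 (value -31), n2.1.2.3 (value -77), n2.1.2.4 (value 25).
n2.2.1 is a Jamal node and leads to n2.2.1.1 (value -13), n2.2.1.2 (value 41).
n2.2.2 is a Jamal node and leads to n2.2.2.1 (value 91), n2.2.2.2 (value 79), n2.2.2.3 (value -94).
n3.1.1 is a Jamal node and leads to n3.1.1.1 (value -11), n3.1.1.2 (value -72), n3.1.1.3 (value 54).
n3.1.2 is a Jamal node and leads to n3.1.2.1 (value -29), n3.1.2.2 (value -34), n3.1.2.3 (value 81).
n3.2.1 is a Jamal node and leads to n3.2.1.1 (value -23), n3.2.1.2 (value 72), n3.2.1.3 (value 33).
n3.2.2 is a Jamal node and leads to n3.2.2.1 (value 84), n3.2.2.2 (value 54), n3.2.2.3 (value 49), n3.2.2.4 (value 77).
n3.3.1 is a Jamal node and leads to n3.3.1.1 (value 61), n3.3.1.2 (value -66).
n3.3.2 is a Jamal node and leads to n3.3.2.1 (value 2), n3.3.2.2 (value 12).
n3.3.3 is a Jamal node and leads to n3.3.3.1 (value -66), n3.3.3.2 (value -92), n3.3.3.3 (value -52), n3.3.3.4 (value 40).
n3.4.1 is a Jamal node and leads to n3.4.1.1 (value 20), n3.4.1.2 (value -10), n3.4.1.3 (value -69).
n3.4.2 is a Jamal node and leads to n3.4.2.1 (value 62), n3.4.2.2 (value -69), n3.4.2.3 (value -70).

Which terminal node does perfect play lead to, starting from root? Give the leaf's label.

n2.2.1.2

n1.1.1 (Jamal): max(-27, 9) = 9
n1.1.2 (Jamal): max(15, -32, 8) = 15
n1.1.3 (Jamal): max(-73, 17, 84) = 84
n1.1.4 (Jamal): max(-68, 37) = 37
n1.1 (Yuki): min(9, 15, 84, 37) = 9
n1.2.1 (Jamal): max(-25, 77) = 77
n1.2.2 (Jamal): max(25, -10, 76) = 76
n1.2 (Yuki): min(77, 76) = 76
n1.3.1 (Jamal): max(-58, -64, 3) = 3
n1.3.2 (Jamal): max(-28, 8, 82) = 82
n1.3.3 (Jamal): max(-48, -63, 94) = 94
n1.3 (Yuki): min(3, 82, 94) = 3
n1.4.1 (Jamal): max(-90, 90, 12) = 90
n1.4.2 (Jamal): max(-96, -2, -10) = -2
n1.4.3 (Jamal): max(97, -92) = 97
n1.4 (Yuki): min(90, -2, 97) = -2
n1 (Jamal): max(9, 76, 3, -2) = 76
n2.1.1 (Jamal): max(-77, 49) = 49
n2.1.2 (Jamal): max(-54, -31, -77, 25) = 25
n2.1 (Yuki): min(49, 25) = 25
n2.2.1 (Jamal): max(-13, 41) = 41
n2.2.2 (Jamal): max(91, 79, -94) = 91
n2.2 (Yuki): min(41, 91) = 41
n2 (Jamal): max(25, 41) = 41
n3.1.1 (Jamal): max(-11, -72, 54) = 54
n3.1.2 (Jamal): max(-29, -34, 81) = 81
n3.1 (Yuki): min(54, 81) = 54
n3.2.1 (Jamal): max(-23, 72, 33) = 72
n3.2.2 (Jamal): max(84, 54, 49, 77) = 84
n3.2 (Yuki): min(72, 84) = 72
n3.3.1 (Jamal): max(61, -66) = 61
n3.3.2 (Jamal): max(2, 12) = 12
n3.3.3 (Jamal): max(-66, -92, -52, 40) = 40
n3.3 (Yuki): min(61, 12, 40) = 12
n3.4.1 (Jamal): max(20, -10, -69) = 20
n3.4.2 (Jamal): max(62, -69, -70) = 62
n3.4 (Yuki): min(20, 62) = 20
n3 (Jamal): max(54, 72, 12, 20) = 72
root (Yuki): min(76, 41, 72) = 41
At root, Yuki picks n2 (lowest: 41).
At n2, Jamal picks n2.2 (highest: 41).
At n2.2, Yuki picks n2.2.1 (lowest: 41).
At n2.2.1, Jamal picks n2.2.1.2 (highest: 41).
Terminal value 41.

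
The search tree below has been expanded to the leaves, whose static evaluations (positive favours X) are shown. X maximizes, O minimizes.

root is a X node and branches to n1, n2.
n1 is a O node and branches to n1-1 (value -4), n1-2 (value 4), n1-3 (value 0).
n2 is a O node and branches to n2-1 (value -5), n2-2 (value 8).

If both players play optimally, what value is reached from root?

n1 (O): min(-4, 4, 0) = -4
n2 (O): min(-5, 8) = -5
root (X): max(-4, -5) = -4

-4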